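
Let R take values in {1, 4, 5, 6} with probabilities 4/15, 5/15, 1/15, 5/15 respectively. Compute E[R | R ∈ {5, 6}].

P(R ∈ {5, 6}) = 2/5.
Σ over the event: 5·1/15 + 6·1/3 = 7/3.
E[R | R ∈ {5, 6}] = (7/3) / (2/5) = 35/6.

35/6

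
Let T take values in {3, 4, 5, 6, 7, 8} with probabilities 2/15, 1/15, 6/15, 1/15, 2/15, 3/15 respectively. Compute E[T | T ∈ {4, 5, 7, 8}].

6

P(T ∈ {4, 5, 7, 8}) = 4/5.
Σ over the event: 4·1/15 + 5·2/5 + 7·2/15 + 8·1/5 = 24/5.
E[T | T ∈ {4, 5, 7, 8}] = (24/5) / (4/5) = 6.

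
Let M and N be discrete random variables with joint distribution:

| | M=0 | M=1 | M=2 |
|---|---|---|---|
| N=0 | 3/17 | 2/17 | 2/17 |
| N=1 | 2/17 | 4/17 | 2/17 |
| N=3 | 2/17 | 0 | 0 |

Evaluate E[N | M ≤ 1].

P(M ≤ 1) = 13/17.
Σ N·P over the event = 0·(3/17) + 1·(2/17) + 3·(2/17) + 0·(2/17) + 1·(4/17) = 12/17.
E[N | M ≤ 1] = (12/17) / (13/17) = 12/13.

12/13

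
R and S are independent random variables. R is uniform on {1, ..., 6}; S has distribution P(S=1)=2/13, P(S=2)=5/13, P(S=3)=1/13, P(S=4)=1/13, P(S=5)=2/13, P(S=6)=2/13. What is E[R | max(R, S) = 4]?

7/2

P(max(R, S) = 4) = 2/13.
Summing R·P(x,y) over outcomes with max(R, S) = 4 gives 7/13.
E[R | max(R, S) = 4] = (7/13) / (2/13) = 7/2.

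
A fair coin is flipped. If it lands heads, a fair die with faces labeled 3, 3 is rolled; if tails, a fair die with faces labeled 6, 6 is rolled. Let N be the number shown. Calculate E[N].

E[N | heads] = (3+3)/2 = 3.
E[N | tails] = (6+6)/2 = 6.
E[N] = (1/2)·(3) + (1/2)·(6) = 9/2.

9/2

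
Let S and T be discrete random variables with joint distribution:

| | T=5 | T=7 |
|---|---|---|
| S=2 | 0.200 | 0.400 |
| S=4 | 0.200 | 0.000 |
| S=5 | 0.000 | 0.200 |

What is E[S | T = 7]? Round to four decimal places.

3.0000

P(T = 7) = 0.600.
Σ S·P over the event = 2·(0.400) + 5·(0.200) = 1.800.
E[S | T = 7] = (1.800) / (0.600) = 3.0000.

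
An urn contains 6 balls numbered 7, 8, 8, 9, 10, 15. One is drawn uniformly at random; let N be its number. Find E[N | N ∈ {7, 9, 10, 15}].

P(N ∈ {7, 9, 10, 15}) = 2/3.
Σ over the event: 7·1/6 + 9·1/6 + 10·1/6 + 15·1/6 = 41/6.
E[N | N ∈ {7, 9, 10, 15}] = (41/6) / (2/3) = 41/4.

41/4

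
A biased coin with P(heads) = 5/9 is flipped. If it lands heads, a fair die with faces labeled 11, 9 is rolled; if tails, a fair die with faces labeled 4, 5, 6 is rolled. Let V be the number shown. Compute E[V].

70/9

E[V | heads] = (11+9)/2 = 10.
E[V | tails] = (4+5+6)/3 = 5.
E[V] = (5/9)·(10) + (4/9)·(5) = 70/9.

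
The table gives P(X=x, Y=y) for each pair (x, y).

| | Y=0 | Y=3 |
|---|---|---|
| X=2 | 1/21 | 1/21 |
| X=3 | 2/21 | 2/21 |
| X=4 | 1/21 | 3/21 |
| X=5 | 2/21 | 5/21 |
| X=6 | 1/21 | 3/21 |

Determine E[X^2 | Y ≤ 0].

P(Y ≤ 0) = 1/3.
Σ X^2·P over the event = 4·(1/21) + 9·(2/21) + 16·(1/21) + 25·(2/21) + 36·(1/21) = 124/21.
E[X^2 | Y ≤ 0] = (124/21) / (1/3) = 124/7.

124/7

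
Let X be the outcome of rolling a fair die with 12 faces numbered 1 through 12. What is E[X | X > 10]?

23/2

Given X > 10, X is equally likely to be any of {11, 12}.
E[X | X > 10] = (11 + 12) / 2 = 23/2.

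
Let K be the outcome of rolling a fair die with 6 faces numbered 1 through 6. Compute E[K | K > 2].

9/2

Given K > 2, K is equally likely to be any of {3, 4, 5, 6}.
E[K | K > 2] = (3 + 4 + 5 + 6) / 4 = 9/2.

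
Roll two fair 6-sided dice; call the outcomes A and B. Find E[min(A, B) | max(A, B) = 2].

P(max(A, B) = 2) = 1/12.
Summing min(A,B)·P(x,y) over outcomes with max(A, B) = 2 gives 1/9.
E[min(A, B) | max(A, B) = 2] = (1/9) / (1/12) = 4/3.

4/3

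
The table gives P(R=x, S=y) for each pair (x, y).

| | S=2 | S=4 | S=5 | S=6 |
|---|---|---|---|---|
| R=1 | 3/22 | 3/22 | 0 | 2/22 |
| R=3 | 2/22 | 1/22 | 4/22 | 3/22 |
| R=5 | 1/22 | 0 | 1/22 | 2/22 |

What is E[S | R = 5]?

19/4

P(R = 5) = 2/11.
Σ S·P over the event = 2·(1/22) + 5·(1/22) + 6·(2/22) = 19/22.
E[S | R = 5] = (19/22) / (2/11) = 19/4.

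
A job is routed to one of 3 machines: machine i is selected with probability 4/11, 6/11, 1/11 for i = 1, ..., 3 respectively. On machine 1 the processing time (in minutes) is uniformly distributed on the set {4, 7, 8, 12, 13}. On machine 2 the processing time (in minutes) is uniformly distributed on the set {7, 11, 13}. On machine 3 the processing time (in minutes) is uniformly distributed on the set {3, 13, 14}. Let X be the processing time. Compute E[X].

536/55

E[X | machine 1] = (4+7+8+12+13)/5 = 44/5.
E[X | machine 2] = (7+11+13)/3 = 31/3.
E[X | machine 3] = (3+13+14)/3 = 10.
By the law of total expectation,
E[X] = (4/11)·(44/5) + (6/11)·(31/3) + (1/11)·(10) = 536/55.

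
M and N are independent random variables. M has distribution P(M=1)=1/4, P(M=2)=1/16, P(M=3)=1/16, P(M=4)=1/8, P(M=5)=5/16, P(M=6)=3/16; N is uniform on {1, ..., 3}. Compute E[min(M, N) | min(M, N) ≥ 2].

59/24

P(min(M, N) ≥ 2) = 1/2.
Summing min(M,N)·P(x,y) over outcomes with min(M, N) ≥ 2 gives 59/48.
E[min(M, N) | min(M, N) ≥ 2] = (59/48) / (1/2) = 59/24.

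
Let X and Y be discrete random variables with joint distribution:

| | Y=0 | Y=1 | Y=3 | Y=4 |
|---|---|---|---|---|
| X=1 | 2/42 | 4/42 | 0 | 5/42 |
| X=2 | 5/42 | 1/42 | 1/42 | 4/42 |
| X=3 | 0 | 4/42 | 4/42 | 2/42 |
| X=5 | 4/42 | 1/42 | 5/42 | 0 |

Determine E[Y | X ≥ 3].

P(X ≥ 3) = 10/21.
Σ Y·P over the event = 1·(4/42) + 3·(4/42) + 4·(2/42) + 0·(4/42) + 1·(1/42) + 3·(5/42) = 20/21.
E[Y | X ≥ 3] = (20/21) / (10/21) = 2.

2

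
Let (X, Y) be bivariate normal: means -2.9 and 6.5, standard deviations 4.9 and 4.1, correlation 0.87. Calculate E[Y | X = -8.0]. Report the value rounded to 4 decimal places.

2.7874

For a bivariate normal, E[Y | X=x] = μ_Y + ρ·(σ_Y/σ_X)·(x − μ_X).
E[Y | X=-8.0] = 6.5 + (0.87)·(4.1/4.9)·(-8.0 − (-2.9)) = 6.5 + (0.72796)·(-5.1) = 2.7874.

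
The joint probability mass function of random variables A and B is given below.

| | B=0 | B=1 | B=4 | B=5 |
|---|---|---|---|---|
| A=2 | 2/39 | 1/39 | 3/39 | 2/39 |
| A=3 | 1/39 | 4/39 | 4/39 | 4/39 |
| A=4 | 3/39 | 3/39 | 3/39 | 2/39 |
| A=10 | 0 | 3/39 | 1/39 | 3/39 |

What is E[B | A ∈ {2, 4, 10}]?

P(A ∈ {2, 4, 10}) = 2/3.
Summing B·P(A=x,B=y) over the conditioning event gives 70/39.
E[B | A ∈ {2, 4, 10}] = (70/39) / (2/3) = 35/13.

35/13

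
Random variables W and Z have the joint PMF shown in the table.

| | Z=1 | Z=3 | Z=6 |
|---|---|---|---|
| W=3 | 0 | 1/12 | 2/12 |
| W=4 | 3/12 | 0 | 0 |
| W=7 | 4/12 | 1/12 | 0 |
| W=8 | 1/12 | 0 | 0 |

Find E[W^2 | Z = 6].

9

P(Z = 6) = 1/6.
Σ W^2·P over the event = 9·(2/12) = 3/2.
E[W^2 | Z = 6] = (3/2) / (1/6) = 9.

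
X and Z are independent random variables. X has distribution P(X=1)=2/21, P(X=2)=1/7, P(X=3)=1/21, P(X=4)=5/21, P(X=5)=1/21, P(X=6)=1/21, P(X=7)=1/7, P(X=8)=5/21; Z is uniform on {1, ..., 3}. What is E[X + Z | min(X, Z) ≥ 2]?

P(min(X, Z) ≥ 2) = 38/63.
Summing (X+Z)·P(x,y) over outcomes with min(X, Z) ≥ 2 gives 33/7.
E[X + Z | min(X, Z) ≥ 2] = (33/7) / (38/63) = 297/38.

297/38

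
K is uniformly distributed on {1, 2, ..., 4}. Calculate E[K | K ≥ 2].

Given K ≥ 2, K is equally likely to be any of {2, 3, 4}.
E[K | K ≥ 2] = (2 + 3 + 4) / 3 = 3.

3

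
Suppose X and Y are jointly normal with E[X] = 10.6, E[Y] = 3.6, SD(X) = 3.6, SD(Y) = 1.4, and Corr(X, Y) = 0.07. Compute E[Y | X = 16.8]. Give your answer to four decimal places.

3.7688

For a bivariate normal, E[Y | X=x] = μ_Y + ρ·(σ_Y/σ_X)·(x − μ_X).
E[Y | X=16.8] = 3.6 + (0.07)·(1.4/3.6)·(16.8 − (10.6)) = 3.6 + (0.027222)·(6.2) = 3.7688.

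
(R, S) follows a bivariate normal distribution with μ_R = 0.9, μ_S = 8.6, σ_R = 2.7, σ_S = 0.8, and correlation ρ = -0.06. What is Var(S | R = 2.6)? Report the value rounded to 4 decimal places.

0.6377

Var(S | R=x) = (1 − ρ²)·σ_S².
Var(S | R=2.6) = (0.8)²·(1 − (-0.06)²) = 0.64·0.9964 = 0.6377.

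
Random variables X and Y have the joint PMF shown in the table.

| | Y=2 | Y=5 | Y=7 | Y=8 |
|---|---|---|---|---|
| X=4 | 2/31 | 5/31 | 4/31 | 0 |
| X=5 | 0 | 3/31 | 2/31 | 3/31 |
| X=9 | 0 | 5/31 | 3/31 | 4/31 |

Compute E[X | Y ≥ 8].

P(Y ≥ 8) = 7/31.
Σ X·P over the event = 5·(3/31) + 9·(4/31) = 51/31.
E[X | Y ≥ 8] = (51/31) / (7/31) = 51/7.

51/7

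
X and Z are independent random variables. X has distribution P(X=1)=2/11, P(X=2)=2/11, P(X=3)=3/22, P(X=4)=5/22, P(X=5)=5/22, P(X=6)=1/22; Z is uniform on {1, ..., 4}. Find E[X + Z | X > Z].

313/49

P(X > Z) = 49/88.
Summing (X+Z)·P(x,y) over outcomes with X > Z gives 313/88.
E[X + Z | X > Z] = (313/88) / (49/88) = 313/49.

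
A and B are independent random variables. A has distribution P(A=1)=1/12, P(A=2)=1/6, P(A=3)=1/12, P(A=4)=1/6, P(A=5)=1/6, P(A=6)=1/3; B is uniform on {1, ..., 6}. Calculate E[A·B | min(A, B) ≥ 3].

P(min(A, B) ≥ 3) = 1/2.
Summing AB·P(x,y) over outcomes with min(A, B) ≥ 3 gives 45/4.
E[A·B | min(A, B) ≥ 3] = (45/4) / (1/2) = 45/2.

45/2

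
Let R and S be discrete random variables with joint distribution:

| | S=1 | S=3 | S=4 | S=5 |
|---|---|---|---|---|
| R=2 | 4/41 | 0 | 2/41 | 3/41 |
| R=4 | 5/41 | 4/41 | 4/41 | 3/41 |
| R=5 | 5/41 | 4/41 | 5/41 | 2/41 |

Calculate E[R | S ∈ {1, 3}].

89/22

P(S ∈ {1, 3}) = 22/41.
Summing R·P(R=x,S=y) over the conditioning event gives 89/41.
E[R | S ∈ {1, 3}] = (89/41) / (22/41) = 89/22.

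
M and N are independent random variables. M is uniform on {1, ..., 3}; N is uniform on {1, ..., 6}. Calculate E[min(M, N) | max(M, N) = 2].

4/3

P(max(M, N) = 2) = 1/6.
Summing min(M,N)·P(x,y) over outcomes with max(M, N) = 2 gives 2/9.
E[min(M, N) | max(M, N) = 2] = (2/9) / (1/6) = 4/3.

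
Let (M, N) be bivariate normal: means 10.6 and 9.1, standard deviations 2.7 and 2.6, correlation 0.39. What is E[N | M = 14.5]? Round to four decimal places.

For a bivariate normal, E[N | M=x] = μ_N + ρ·(σ_N/σ_M)·(x − μ_M).
E[N | M=14.5] = 9.1 + (0.39)·(2.6/2.7)·(14.5 − (10.6)) = 9.1 + (0.37556)·(3.9) = 10.5647.

10.5647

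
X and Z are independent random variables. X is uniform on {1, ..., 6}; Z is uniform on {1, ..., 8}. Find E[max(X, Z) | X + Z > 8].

P(X + Z > 8) = 7/16.
Summing max(X,Z)·P(x,y) over outcomes with X + Z > 8 gives 35/12.
E[max(X, Z) | X + Z > 8] = (35/12) / (7/16) = 20/3.

20/3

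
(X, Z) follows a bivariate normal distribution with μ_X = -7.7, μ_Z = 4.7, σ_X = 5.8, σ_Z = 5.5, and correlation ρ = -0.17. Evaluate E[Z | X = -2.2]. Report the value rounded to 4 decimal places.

3.8134

E[Z | X=x] = μ_Z + ρ(σ_Z/σ_X)(x − μ_X) for jointly normal variables.
E[Z | X=-2.2] = 4.7 + (-0.17)·(5.5/5.8)·(-2.2 − (-7.7)) = 4.7 + (-0.161207)·(5.5) = 3.8134.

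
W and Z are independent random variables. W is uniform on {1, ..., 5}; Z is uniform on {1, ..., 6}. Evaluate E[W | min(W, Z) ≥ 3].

P(min(W, Z) ≥ 3) = 2/5.
Summing W·P(x,y) over outcomes with min(W, Z) ≥ 3 gives 8/5.
E[W | min(W, Z) ≥ 3] = (8/5) / (2/5) = 4.

4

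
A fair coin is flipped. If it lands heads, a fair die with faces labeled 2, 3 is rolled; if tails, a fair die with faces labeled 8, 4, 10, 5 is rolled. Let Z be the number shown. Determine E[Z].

37/8

E[Z | heads] = (2+3)/2 = 5/2.
E[Z | tails] = (8+4+10+5)/4 = 27/4.
By the law of total expectation,
E[Z] = (1/2)·(5/2) + (1/2)·(27/4) = 37/8.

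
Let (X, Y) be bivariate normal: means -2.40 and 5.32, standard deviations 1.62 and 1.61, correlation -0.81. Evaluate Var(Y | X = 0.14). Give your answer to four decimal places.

The conditional variance in a bivariate normal is σ_Y²(1 − ρ²), independent of x.
Var(Y | X=0.14) = (1.61)²·(1 − (-0.81)²) = 2.5921·0.3439 = 0.8914.

0.8914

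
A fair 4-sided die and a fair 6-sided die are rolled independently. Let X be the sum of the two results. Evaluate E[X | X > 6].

8

P(X > 6) = 5/12.
Σ over the event: 7·1/6 + 8·1/8 + 9·1/12 + 10·1/24 = 10/3.
E[X | X > 6] = (10/3) / (5/12) = 8.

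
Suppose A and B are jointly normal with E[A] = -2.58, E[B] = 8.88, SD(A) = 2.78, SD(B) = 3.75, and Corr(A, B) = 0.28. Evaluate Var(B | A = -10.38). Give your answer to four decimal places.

12.9600

Var(B | A=x) = (1 − ρ²)·σ_B².
Var(B | A=-10.38) = (3.75)²·(1 − (0.28)²) = 14.0625·0.9216 = 12.9600.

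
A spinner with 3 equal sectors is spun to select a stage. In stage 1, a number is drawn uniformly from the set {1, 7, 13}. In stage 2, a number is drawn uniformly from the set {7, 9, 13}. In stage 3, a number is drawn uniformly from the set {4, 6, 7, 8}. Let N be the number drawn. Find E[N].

275/36

E[N | stage 1] = (1+7+13)/3 = 7.
E[N | stage 2] = (7+9+13)/3 = 29/3.
E[N | stage 3] = (4+6+7+8)/4 = 25/4.
E[N] = (1/3)·(7) + (1/3)·(29/3) + (1/3)·(25/4) = 275/36.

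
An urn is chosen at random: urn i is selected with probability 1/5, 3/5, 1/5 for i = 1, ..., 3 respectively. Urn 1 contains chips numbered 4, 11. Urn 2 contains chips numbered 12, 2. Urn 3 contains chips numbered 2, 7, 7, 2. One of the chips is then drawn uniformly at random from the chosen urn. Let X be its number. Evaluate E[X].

E[X | urn 1] = (4+11)/2 = 15/2.
E[X | urn 2] = (12+2)/2 = 7.
E[X | urn 3] = (2+7+7+2)/4 = 9/2.
E[X] = (1/5)·(15/2) + (3/5)·(7) + (1/5)·(9/2) = 33/5.

33/5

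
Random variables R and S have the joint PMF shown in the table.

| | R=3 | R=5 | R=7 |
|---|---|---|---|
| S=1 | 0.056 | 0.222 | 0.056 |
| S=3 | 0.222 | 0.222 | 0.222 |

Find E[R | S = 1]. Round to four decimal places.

5.0000

P(S = 1) = 0.334.
Σ R·P over the event = 3·(0.056) + 5·(0.222) + 7·(0.056) = 1.670.
E[R | S = 1] = (1.670) / (0.334) = 5.0000.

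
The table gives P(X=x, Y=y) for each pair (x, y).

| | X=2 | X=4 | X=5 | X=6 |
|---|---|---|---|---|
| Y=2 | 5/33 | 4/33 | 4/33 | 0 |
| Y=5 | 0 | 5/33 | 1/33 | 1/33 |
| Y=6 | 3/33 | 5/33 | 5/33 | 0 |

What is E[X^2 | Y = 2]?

P(Y = 2) = 13/33.
Σ X^2·P over the event = 4·(5/33) + 16·(4/33) + 25·(4/33) = 184/33.
E[X^2 | Y = 2] = (184/33) / (13/33) = 184/13.

184/13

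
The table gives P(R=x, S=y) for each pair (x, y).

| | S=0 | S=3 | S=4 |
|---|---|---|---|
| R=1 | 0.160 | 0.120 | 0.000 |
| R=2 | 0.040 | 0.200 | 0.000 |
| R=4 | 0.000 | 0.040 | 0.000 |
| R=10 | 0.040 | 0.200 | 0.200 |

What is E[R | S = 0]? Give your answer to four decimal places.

2.6667

P(S = 0) = 0.240.
Summing R·P(R=x,S=y) over the conditioning event gives 0.640.
E[R | S = 0] = (0.640) / (0.240) = 2.6667.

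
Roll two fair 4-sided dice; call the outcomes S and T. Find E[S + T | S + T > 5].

P(S + T > 5) = 3/8.
Summing (S+T)·P(x,y) over outcomes with S + T > 5 gives 5/2.
E[S + T | S + T > 5] = (5/2) / (3/8) = 20/3.

20/3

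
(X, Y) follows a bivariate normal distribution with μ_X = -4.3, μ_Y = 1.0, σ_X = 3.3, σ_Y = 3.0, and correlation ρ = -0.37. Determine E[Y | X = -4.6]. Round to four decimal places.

1.1009

The regression of Y on X has slope ρ·σ_Y/σ_X and passes through (μ_X, μ_Y).
E[Y | X=-4.6] = 1.0 + (-0.37)·(3.0/3.3)·(-4.6 − (-4.3)) = 1.0 + (-0.33636)·(-0.3) = 1.1009.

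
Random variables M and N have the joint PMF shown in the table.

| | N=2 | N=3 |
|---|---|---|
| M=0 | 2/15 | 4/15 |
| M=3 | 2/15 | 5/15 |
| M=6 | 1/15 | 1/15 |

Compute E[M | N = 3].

21/10

P(N = 3) = 2/3.
Σ M·P over the event = 0·(4/15) + 3·(5/15) + 6·(1/15) = 7/5.
E[M | N = 3] = (7/5) / (2/3) = 21/10.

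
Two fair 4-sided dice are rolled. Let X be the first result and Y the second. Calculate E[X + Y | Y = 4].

Outcomes with Y = 4: (1,4), (2,4), (3,4), (4,4), each with probability 1/16.
E[X + Y | Y = 4] = (5 + 6 + 7 + 8) / 4 = 13/2.

13/2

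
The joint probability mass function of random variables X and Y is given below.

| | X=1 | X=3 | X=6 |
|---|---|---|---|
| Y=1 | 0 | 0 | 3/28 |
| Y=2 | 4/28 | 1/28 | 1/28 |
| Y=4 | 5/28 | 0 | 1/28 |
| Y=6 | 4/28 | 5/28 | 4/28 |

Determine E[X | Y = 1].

P(Y = 1) = 3/28.
Σ X·P over the event = 6·(3/28) = 9/14.
E[X | Y = 1] = (9/14) / (3/28) = 6.

6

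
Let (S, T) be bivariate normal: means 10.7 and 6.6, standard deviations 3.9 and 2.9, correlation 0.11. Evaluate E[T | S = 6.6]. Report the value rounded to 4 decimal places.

6.2646

E[T | S=x] = μ_T + ρ(σ_T/σ_S)(x − μ_S) for jointly normal variables.
E[T | S=6.6] = 6.6 + (0.11)·(2.9/3.9)·(6.6 − (10.7)) = 6.6 + (0.081795)·(-4.1) = 6.2646.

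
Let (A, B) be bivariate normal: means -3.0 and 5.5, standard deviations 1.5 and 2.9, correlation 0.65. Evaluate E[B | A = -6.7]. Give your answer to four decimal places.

0.8503

For a bivariate normal, E[B | A=x] = μ_B + ρ·(σ_B/σ_A)·(x − μ_A).
E[B | A=-6.7] = 5.5 + (0.65)·(2.9/1.5)·(-6.7 − (-3.0)) = 5.5 + (1.25667)·(-3.7) = 0.8503.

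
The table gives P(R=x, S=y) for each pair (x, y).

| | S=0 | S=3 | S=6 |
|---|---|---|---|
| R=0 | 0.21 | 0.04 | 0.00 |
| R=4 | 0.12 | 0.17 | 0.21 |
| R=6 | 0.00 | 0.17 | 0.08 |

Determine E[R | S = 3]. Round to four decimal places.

P(S = 3) = 0.38.
Σ R·P over the event = 0·(0.04) + 4·(0.17) + 6·(0.17) = 1.70.
E[R | S = 3] = (1.70) / (0.38) = 4.4737.

4.4737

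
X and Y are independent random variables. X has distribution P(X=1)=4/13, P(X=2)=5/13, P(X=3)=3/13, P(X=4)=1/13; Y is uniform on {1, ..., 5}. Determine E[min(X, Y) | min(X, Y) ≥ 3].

19/6

P(min(X, Y) ≥ 3) = 12/65.
Summing min(X,Y)·P(x,y) over outcomes with min(X, Y) ≥ 3 gives 38/65.
E[min(X, Y) | min(X, Y) ≥ 3] = (38/65) / (12/65) = 19/6.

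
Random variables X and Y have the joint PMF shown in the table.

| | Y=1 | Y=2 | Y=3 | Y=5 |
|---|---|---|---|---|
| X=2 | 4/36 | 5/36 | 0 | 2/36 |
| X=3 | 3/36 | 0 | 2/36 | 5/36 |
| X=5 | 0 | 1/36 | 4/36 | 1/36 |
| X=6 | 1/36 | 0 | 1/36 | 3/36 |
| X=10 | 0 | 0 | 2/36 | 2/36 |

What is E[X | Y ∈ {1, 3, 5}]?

137/30

P(Y ∈ {1, 3, 5}) = 5/6.
Summing X·P(X=x,Y=y) over the conditioning event gives 137/36.
E[X | Y ∈ {1, 3, 5}] = (137/36) / (5/6) = 137/30.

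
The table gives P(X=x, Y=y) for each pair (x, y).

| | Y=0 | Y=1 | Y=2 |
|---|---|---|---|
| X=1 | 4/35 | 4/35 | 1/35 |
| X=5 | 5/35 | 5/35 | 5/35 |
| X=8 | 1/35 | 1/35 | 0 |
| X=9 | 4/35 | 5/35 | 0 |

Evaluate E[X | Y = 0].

P(Y = 0) = 2/5.
Σ X·P over the event = 1·(4/35) + 5·(5/35) + 8·(1/35) + 9·(4/35) = 73/35.
E[X | Y = 0] = (73/35) / (2/5) = 73/14.

73/14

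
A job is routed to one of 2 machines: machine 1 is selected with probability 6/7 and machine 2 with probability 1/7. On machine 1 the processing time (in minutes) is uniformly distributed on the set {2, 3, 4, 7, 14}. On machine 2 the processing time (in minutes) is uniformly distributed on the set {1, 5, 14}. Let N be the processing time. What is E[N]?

128/21

E[N | machine 1] = (2+3+4+7+14)/5 = 6.
E[N | machine 2] = (1+5+14)/3 = 20/3.
By the law of total expectation,
E[N] = (6/7)·(6) + (1/7)·(20/3) = 128/21.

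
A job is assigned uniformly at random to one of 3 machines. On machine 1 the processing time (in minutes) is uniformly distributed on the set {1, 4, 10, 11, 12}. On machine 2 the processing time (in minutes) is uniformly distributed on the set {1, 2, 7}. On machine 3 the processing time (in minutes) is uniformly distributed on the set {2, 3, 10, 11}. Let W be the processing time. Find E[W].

E[W | machine 1] = (1+4+10+11+12)/5 = 38/5.
E[W | machine 2] = (1+2+7)/3 = 10/3.
E[W | machine 3] = (2+3+10+11)/4 = 13/2.
E[W] = (1/3)·(38/5) + (1/3)·(10/3) + (1/3)·(13/2) = 523/90.

523/90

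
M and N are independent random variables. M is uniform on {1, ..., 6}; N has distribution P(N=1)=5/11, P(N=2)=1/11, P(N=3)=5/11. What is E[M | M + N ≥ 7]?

58/11

P(M + N ≥ 7) = 1/3.
Summing M·P(x,y) over outcomes with M + N ≥ 7 gives 58/33.
E[M | M + N ≥ 7] = (58/33) / (1/3) = 58/11.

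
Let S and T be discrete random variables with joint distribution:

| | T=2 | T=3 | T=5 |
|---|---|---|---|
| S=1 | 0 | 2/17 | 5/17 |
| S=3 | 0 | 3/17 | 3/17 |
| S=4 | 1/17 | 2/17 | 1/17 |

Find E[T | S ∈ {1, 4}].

4

P(S ∈ {1, 4}) = 11/17.
Σ T·P over the event = 3·(2/17) + 5·(5/17) + 2·(1/17) + 3·(2/17) + 5·(1/17) = 44/17.
E[T | S ∈ {1, 4}] = (44/17) / (11/17) = 4.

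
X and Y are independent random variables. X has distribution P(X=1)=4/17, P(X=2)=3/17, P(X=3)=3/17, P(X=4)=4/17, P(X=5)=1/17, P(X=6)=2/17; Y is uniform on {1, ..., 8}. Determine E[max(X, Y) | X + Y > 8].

353/52

P(X + Y > 8) = 13/34.
Summing max(X,Y)·P(x,y) over outcomes with X + Y > 8 gives 353/136.
E[max(X, Y) | X + Y > 8] = (353/136) / (13/34) = 353/52.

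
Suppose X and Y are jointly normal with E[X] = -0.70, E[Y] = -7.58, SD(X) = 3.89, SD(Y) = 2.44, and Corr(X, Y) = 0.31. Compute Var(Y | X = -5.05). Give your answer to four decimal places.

Var(Y | X=x) = (1 − ρ²)·σ_Y².
Var(Y | X=-5.05) = (2.44)²·(1 − (0.31)²) = 5.9536·0.9039 = 5.3815.

5.3815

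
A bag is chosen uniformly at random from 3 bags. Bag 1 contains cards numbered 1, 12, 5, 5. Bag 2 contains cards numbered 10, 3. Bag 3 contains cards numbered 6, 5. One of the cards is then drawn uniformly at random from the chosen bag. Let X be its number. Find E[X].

E[X | bag 1] = (1+12+5+5)/4 = 23/4.
E[X | bag 2] = (10+3)/2 = 13/2.
E[X | bag 3] = (6+5)/2 = 11/2.
E[X] = (1/3)·(23/4) + (1/3)·(13/2) + (1/3)·(11/2) = 71/12.

71/12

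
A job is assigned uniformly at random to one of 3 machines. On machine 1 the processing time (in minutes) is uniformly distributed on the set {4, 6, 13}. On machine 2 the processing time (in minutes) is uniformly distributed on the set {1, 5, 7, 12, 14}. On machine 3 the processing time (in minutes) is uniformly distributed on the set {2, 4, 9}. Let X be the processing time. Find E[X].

E[X | machine 1] = (4+6+13)/3 = 23/3.
E[X | machine 2] = (1+5+7+12+14)/5 = 39/5.
E[X | machine 3] = (2+4+9)/3 = 5.
By the law of total expectation,
E[X] = (1/3)·(23/3) + (1/3)·(39/5) + (1/3)·(5) = 307/45.

307/45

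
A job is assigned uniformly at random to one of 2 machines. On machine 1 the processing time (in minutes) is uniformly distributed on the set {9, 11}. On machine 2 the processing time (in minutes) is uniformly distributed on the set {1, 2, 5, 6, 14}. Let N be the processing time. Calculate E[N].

E[N | machine 1] = (9+11)/2 = 10.
E[N | machine 2] = (1+2+5+6+14)/5 = 28/5.
E[N] = (1/2)·(10) + (1/2)·(28/5) = 39/5.

39/5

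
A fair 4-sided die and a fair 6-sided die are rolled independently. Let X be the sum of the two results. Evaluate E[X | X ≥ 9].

P(X ≥ 9) = 1/8.
Σ over the event: 9·1/12 + 10·1/24 = 7/6.
E[X | X ≥ 9] = (7/6) / (1/8) = 28/3.

28/3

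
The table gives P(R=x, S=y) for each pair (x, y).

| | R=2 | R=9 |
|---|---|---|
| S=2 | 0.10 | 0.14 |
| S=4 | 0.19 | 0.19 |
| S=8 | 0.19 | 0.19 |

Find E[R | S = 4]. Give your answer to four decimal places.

5.5000

P(S = 4) = 0.38.
Σ R·P over the event = 2·(0.19) + 9·(0.19) = 2.09.
E[R | S = 4] = (2.09) / (0.38) = 5.5000.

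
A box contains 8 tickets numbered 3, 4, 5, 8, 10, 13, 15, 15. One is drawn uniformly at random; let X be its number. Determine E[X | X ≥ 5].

11

P(X ≥ 5) = 3/4.
Σ over the event: 5·1/8 + 8·1/8 + 10·1/8 + 13·1/8 + 15·1/4 = 33/4.
E[X | X ≥ 5] = (33/4) / (3/4) = 11.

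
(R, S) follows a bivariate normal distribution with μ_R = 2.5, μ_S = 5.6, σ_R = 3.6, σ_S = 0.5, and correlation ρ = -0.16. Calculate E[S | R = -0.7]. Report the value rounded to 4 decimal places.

The regression of S on R has slope ρ·σ_S/σ_R and passes through (μ_R, μ_S).
E[S | R=-0.7] = 5.6 + (-0.16)·(0.5/3.6)·(-0.7 − (2.5)) = 5.6 + (-0.022222)·(-3.2) = 5.6711.

5.6711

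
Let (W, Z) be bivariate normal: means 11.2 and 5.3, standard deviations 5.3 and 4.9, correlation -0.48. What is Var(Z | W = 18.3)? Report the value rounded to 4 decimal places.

Var(Z | W=x) = (1 − ρ²)·σ_Z².
Var(Z | W=18.3) = (4.9)²·(1 − (-0.48)²) = 24.01·0.7696 = 18.4781.

18.4781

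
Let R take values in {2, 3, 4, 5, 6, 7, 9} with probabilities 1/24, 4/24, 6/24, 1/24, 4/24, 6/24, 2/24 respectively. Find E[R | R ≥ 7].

P(R ≥ 7) = 1/3.
Σ over the event: 7·1/4 + 9·1/12 = 5/2.
E[R | R ≥ 7] = (5/2) / (1/3) = 15/2.

15/2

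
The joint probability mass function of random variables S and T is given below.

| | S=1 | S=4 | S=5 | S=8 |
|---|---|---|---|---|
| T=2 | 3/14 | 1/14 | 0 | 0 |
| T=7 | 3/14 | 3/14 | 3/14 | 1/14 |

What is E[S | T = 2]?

7/4

P(T = 2) = 2/7.
Σ S·P over the event = 1·(3/14) + 4·(1/14) = 1/2.
E[S | T = 2] = (1/2) / (2/7) = 7/4.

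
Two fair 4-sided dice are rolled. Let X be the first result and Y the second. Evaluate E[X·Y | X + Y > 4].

Outcomes with X + Y > 4: (1,4), (2,3), (2,4), (3,2), (3,3), (3,4), (4,1), (4,2), (4,3), (4,4), each with probability 1/16.
E[X·Y | X + Y > 4] = (4 + 6 + 8 + 6 + 9 + 12 + 4 + 8 + 12 + 16) / 10 = 17/2.

17/2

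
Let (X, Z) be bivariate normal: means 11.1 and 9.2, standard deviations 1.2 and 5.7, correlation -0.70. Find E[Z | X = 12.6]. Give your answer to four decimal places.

The regression of Z on X has slope ρ·σ_Z/σ_X and passes through (μ_X, μ_Z).
E[Z | X=12.6] = 9.2 + (-0.70)·(5.7/1.2)·(12.6 − (11.1)) = 9.2 + (-3.325)·(1.5) = 4.2125.

4.2125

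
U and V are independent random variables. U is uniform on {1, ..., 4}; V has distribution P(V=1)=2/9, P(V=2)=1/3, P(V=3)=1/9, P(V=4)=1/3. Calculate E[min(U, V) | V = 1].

1

P(V = 1) = 2/9.
Summing min(U,V)·P(x,y) over outcomes with V = 1 gives 2/9.
E[min(U, V) | V = 1] = (2/9) / (2/9) = 1.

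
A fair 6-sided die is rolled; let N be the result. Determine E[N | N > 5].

6

Given N > 5, N is equally likely to be any of {6}.
E[N | N > 5] = (6) / 1 = 6.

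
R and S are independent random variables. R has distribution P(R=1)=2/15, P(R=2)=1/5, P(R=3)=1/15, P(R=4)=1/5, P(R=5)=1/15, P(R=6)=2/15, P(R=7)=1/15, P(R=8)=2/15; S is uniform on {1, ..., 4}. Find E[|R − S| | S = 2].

37/15

P(S = 2) = 1/4.
Summing |R−S|·P(x,y) over outcomes with S = 2 gives 37/60.
E[|R − S| | S = 2] = (37/60) / (1/4) = 37/15.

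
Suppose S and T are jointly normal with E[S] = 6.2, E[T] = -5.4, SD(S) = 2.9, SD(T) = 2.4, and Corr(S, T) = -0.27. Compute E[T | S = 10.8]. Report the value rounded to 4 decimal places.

The regression of T on S has slope ρ·σ_T/σ_S and passes through (μ_S, μ_T).
E[T | S=10.8] = -5.4 + (-0.27)·(2.4/2.9)·(10.8 − (6.2)) = -5.4 + (-0.22345)·(4.6) = -6.4279.

-6.4279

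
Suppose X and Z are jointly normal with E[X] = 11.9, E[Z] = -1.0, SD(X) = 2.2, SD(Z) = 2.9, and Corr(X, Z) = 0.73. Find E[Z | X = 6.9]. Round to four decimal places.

For a bivariate normal, E[Z | X=x] = μ_Z + ρ·(σ_Z/σ_X)·(x − μ_X).
E[Z | X=6.9] = -1.0 + (0.73)·(2.9/2.2)·(6.9 − (11.9)) = -1.0 + (0.96227)·(-5) = -5.8114.

-5.8114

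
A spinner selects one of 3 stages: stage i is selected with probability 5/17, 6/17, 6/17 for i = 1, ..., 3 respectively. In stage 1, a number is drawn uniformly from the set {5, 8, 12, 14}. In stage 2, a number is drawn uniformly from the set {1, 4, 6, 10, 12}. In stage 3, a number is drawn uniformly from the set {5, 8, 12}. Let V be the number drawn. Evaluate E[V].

E[V | stage 1] = (5+8+12+14)/4 = 39/4.
E[V | stage 2] = (1+4+6+10+12)/5 = 33/5.
E[V | stage 3] = (5+8+12)/3 = 25/3.
E[V] = (5/17)·(39/4) + (6/17)·(33/5) + (6/17)·(25/3) = 2767/340.

2767/340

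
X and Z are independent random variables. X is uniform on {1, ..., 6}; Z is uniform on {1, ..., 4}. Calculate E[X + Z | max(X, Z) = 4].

P(max(X, Z) = 4) = 7/24.
Summing (X+Z)·P(x,y) over outcomes with max(X, Z) = 4 gives 11/6.
E[X + Z | max(X, Z) = 4] = (11/6) / (7/24) = 44/7.

44/7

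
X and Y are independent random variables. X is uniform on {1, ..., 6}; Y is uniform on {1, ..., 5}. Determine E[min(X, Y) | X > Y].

7/3

P(X > Y) = 1/2.
Summing min(X,Y)·P(x,y) over outcomes with X > Y gives 7/6.
E[min(X, Y) | X > Y] = (7/6) / (1/2) = 7/3.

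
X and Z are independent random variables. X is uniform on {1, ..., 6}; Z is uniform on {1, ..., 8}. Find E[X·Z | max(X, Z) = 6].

216/11

P(max(X, Z) = 6) = 11/48.
Summing XZ·P(x,y) over outcomes with max(X, Z) = 6 gives 9/2.
E[X·Z | max(X, Z) = 6] = (9/2) / (11/48) = 216/11.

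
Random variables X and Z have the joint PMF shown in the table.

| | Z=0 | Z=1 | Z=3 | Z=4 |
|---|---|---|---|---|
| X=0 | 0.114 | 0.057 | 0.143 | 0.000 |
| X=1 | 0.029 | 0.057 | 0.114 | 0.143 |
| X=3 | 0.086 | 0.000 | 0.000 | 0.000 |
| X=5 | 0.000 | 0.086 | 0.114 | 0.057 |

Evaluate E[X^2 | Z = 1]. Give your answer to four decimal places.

11.0350

P(Z = 1) = 0.200.
Σ X^2·P over the event = 0·(0.057) + 1·(0.057) + 25·(0.086) = 2.207.
E[X^2 | Z = 1] = (2.207) / (0.200) = 11.0350.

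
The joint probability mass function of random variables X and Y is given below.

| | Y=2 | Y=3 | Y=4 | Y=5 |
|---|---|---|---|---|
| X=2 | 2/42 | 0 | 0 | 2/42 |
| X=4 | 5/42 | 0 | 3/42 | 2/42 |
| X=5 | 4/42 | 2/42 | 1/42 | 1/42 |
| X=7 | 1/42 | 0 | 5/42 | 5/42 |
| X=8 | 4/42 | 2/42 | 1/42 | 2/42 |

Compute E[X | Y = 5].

P(Y = 5) = 2/7.
Σ X·P over the event = 2·(2/42) + 4·(2/42) + 5·(1/42) + 7·(5/42) + 8·(2/42) = 34/21.
E[X | Y = 5] = (34/21) / (2/7) = 17/3.

17/3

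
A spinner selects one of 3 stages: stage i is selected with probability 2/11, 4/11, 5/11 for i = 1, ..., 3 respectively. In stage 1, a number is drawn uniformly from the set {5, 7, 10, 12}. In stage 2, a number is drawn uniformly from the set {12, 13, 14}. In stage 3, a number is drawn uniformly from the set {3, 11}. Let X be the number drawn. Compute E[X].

104/11

E[X | stage 1] = (5+7+10+12)/4 = 17/2.
E[X | stage 2] = (12+13+14)/3 = 13.
E[X | stage 3] = (3+11)/2 = 7.
By the law of total expectation,
E[X] = (2/11)·(17/2) + (4/11)·(13) + (5/11)·(7) = 104/11.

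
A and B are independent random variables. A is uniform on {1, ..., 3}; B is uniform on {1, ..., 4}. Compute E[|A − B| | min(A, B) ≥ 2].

Outcomes with min(A, B) ≥ 2: (2,2), (2,3), (2,4), (3,2), (3,3), (3,4), each with probability 1/12.
E[|A − B| | min(A, B) ≥ 2] = (0 + 1 + 2 + 1 + 0 + 1) / 6 = 5/6.

5/6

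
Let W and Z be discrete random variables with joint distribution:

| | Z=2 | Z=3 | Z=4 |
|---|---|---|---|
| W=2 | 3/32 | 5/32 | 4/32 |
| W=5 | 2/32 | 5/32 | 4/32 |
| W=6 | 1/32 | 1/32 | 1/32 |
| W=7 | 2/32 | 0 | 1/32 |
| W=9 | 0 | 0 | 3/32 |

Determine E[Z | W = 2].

37/12

P(W = 2) = 3/8.
Summing Z·P(W=x,Z=y) over the conditioning event gives 37/32.
E[Z | W = 2] = (37/32) / (3/8) = 37/12.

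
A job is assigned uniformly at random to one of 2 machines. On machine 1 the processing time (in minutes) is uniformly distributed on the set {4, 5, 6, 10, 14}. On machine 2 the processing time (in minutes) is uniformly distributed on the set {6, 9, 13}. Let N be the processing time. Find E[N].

257/30

E[N | machine 1] = (4+5+6+10+14)/5 = 39/5.
E[N | machine 2] = (6+9+13)/3 = 28/3.
By the law of total expectation,
E[N] = (1/2)·(39/5) + (1/2)·(28/3) = 257/30.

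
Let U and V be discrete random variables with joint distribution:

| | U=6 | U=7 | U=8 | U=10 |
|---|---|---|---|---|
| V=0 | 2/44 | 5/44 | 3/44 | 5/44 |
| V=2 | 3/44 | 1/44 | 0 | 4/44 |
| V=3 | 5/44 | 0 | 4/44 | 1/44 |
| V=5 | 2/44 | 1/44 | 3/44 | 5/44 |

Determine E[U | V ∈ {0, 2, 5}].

P(V ∈ {0, 2, 5}) = 17/22.
Summing U·P(U=x,V=y) over the conditioning event gives 279/44.
E[U | V ∈ {0, 2, 5}] = (279/44) / (17/22) = 279/34.

279/34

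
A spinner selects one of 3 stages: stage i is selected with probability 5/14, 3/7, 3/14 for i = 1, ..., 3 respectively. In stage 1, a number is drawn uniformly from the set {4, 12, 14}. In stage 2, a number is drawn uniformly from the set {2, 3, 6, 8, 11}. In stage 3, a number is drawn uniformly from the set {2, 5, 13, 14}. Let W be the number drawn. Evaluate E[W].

223/28

E[W | stage 1] = (4+12+14)/3 = 10.
E[W | stage 2] = (2+3+6+8+11)/5 = 6.
E[W | stage 3] = (2+5+13+14)/4 = 17/2.
By the law of total expectation,
E[W] = (5/14)·(10) + (3/7)·(6) + (3/14)·(17/2) = 223/28.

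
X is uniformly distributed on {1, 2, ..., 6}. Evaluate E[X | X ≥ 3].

9/2

Given X ≥ 3, X is equally likely to be any of {3, 4, 5, 6}.
E[X | X ≥ 3] = (3 + 4 + 5 + 6) / 4 = 9/2.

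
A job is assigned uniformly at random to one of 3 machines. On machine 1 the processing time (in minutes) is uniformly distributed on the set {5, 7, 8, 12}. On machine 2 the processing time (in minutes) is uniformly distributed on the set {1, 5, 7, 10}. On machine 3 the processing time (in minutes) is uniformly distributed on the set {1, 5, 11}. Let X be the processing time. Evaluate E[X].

233/36

E[X | machine 1] = (5+7+8+12)/4 = 8.
E[X | machine 2] = (1+5+7+10)/4 = 23/4.
E[X | machine 3] = (1+5+11)/3 = 17/3.
E[X] = (1/3)·(8) + (1/3)·(23/4) + (1/3)·(17/3) = 233/36.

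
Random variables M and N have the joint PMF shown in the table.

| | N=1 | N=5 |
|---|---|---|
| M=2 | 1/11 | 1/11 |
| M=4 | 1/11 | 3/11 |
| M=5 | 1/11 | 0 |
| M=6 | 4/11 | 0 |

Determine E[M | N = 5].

P(N = 5) = 4/11.
Σ M·P over the event = 2·(1/11) + 4·(3/11) = 14/11.
E[M | N = 5] = (14/11) / (4/11) = 7/2.

7/2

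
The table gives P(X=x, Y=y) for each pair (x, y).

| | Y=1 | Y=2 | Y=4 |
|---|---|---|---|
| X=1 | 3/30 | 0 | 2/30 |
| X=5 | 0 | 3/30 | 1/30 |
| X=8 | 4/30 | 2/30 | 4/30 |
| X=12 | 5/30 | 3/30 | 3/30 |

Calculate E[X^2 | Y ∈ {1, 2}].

807/10

P(Y ∈ {1, 2}) = 2/3.
Σ X^2·P over the event = 1·(3/30) + 25·(3/30) + 64·(4/30) + 64·(2/30) + 144·(5/30) + 144·(3/30) = 269/5.
E[X^2 | Y ∈ {1, 2}] = (269/5) / (2/3) = 807/10.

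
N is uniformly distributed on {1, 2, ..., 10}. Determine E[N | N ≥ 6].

Given N ≥ 6, N is equally likely to be any of {6, 7, 8, 9, 10}.
E[N | N ≥ 6] = (6 + 7 + 8 + 9 + 10) / 5 = 8.

8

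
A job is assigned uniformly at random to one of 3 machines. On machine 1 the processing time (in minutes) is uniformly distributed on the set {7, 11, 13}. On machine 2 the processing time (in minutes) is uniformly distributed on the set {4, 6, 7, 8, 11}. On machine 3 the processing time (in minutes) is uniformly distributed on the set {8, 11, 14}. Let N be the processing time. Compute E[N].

E[N | machine 1] = (7+11+13)/3 = 31/3.
E[N | machine 2] = (4+6+7+8+11)/5 = 36/5.
E[N | machine 3] = (8+11+14)/3 = 11.
E[N] = (1/3)·(31/3) + (1/3)·(36/5) + (1/3)·(11) = 428/45.

428/45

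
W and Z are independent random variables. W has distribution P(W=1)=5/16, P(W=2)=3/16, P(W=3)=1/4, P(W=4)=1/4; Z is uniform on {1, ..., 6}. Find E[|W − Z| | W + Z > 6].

P(W + Z > 6) = 13/32.
Summing |W−Z|·P(x,y) over outcomes with W + Z > 6 gives 43/48.
E[|W − Z| | W + Z > 6] = (43/48) / (13/32) = 86/39.

86/39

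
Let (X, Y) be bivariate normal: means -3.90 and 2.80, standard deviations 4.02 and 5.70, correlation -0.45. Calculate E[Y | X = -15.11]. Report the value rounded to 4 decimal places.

The regression of Y on X has slope ρ·σ_Y/σ_X and passes through (μ_X, μ_Y).
E[Y | X=-15.11] = 2.80 + (-0.45)·(5.70/4.02)·(-15.11 − (-3.90)) = 2.80 + (-0.6380597)·(-11.21) = 9.9526.

9.9526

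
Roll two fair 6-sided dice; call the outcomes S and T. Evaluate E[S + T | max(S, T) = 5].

70/9

P(max(S, T) = 5) = 1/4.
Summing (S+T)·P(x,y) over outcomes with max(S, T) = 5 gives 35/18.
E[S + T | max(S, T) = 5] = (35/18) / (1/4) = 70/9.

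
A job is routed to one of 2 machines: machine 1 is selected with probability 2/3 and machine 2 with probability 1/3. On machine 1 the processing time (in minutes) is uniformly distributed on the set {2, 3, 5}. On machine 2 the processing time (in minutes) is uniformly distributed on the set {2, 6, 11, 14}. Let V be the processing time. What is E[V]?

179/36

E[V | machine 1] = (2+3+5)/3 = 10/3.
E[V | machine 2] = (2+6+11+14)/4 = 33/4.
By the law of total expectation,
E[V] = (2/3)·(10/3) + (1/3)·(33/4) = 179/36.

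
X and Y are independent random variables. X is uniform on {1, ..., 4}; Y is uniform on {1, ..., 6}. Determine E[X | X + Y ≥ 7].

3

Outcomes with X + Y ≥ 7: (1,6), (2,5), (2,6), (3,4), (3,5), (3,6), (4,3), (4,4), (4,5), (4,6), each with probability 1/24.
E[X | X + Y ≥ 7] = (1 + 2 + 2 + 3 + 3 + 3 + 4 + 4 + 4 + 4) / 10 = 3.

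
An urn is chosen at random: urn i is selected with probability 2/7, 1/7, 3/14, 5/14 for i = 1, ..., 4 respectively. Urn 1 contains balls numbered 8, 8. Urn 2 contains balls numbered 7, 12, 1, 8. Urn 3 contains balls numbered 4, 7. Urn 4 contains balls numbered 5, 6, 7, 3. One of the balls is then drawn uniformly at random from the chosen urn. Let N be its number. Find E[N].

E[N | urn 1] = (8+8)/2 = 8.
E[N | urn 2] = (7+12+1+8)/4 = 7.
E[N | urn 3] = (4+7)/2 = 11/2.
E[N | urn 4] = (5+6+7+3)/4 = 21/4.
By the law of total expectation,
E[N] = (2/7)·(8) + (1/7)·(7) + (3/14)·(11/2) + (5/14)·(21/4) = 355/56.

355/56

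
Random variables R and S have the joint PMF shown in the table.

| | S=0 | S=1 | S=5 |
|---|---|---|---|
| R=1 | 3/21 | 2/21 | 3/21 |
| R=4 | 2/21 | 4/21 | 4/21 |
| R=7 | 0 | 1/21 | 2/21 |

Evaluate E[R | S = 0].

11/5

P(S = 0) = 5/21.
Summing R·P(R=x,S=y) over the conditioning event gives 11/21.
E[R | S = 0] = (11/21) / (5/21) = 11/5.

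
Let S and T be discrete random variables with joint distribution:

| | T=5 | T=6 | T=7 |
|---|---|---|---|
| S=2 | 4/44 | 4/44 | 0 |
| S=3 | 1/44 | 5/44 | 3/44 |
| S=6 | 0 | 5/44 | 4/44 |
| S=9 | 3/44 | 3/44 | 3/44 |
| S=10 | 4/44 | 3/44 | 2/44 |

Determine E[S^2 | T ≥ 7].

307/6

P(T ≥ 7) = 3/11.
Σ S^2·P over the event = 9·(3/44) + 36·(4/44) + 81·(3/44) + 100·(2/44) = 307/22.
E[S^2 | T ≥ 7] = (307/22) / (3/11) = 307/6.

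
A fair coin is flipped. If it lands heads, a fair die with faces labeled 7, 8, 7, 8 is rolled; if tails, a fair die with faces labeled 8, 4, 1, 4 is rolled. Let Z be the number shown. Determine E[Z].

E[Z | heads] = (7+8+7+8)/4 = 15/2.
E[Z | tails] = (8+4+1+4)/4 = 17/4.
E[Z] = (1/2)·(15/2) + (1/2)·(17/4) = 47/8.

47/8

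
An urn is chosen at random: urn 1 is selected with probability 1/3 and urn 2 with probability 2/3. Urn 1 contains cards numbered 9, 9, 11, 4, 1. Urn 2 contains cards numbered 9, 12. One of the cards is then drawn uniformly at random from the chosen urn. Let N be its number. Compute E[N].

139/15

E[N | urn 1] = (9+9+11+4+1)/5 = 34/5.
E[N | urn 2] = (9+12)/2 = 21/2.
E[N] = (1/3)·(34/5) + (2/3)·(21/2) = 139/15.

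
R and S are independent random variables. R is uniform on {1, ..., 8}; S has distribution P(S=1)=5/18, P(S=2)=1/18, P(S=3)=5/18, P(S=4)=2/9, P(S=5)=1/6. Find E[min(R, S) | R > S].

33/13

P(R > S) = 91/144.
Summing min(R,S)·P(x,y) over outcomes with R > S gives 77/48.
E[min(R, S) | R > S] = (77/48) / (91/144) = 33/13.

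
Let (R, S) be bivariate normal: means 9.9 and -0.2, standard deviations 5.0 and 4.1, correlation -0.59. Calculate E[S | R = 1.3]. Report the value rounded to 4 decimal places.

For a bivariate normal, E[S | R=x] = μ_S + ρ·(σ_S/σ_R)·(x − μ_R).
E[S | R=1.3] = -0.2 + (-0.59)·(4.1/5.0)·(1.3 − (9.9)) = -0.2 + (-0.4838)·(-8.6) = 3.9607.

3.9607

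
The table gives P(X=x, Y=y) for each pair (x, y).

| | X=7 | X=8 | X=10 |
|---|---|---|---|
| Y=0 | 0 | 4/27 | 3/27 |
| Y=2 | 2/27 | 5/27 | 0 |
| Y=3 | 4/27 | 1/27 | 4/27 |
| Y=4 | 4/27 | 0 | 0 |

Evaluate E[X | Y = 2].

54/7

P(Y = 2) = 7/27.
Summing X·P(X=x,Y=y) over the conditioning event gives 2.
E[X | Y = 2] = (2) / (7/27) = 54/7.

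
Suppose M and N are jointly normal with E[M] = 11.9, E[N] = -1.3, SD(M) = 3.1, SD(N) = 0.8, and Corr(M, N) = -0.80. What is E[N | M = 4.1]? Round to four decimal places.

0.3103

For a bivariate normal, E[N | M=x] = μ_N + ρ·(σ_N/σ_M)·(x − μ_M).
E[N | M=4.1] = -1.3 + (-0.80)·(0.8/3.1)·(4.1 − (11.9)) = -1.3 + (-0.20645)·(-7.8) = 0.3103.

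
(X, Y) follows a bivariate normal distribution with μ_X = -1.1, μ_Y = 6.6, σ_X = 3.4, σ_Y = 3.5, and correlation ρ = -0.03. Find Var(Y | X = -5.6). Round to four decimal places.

12.2390

Var(Y | X=x) = (1 − ρ²)·σ_Y².
Var(Y | X=-5.6) = (3.5)²·(1 − (-0.03)²) = 12.25·0.9991 = 12.2390.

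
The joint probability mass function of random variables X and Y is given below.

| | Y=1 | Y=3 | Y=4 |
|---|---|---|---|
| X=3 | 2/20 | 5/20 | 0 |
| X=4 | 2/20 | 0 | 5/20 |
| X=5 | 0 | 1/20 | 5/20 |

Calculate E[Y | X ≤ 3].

17/7

P(X ≤ 3) = 7/20.
Σ Y·P over the event = 1·(2/20) + 3·(5/20) = 17/20.
E[Y | X ≤ 3] = (17/20) / (7/20) = 17/7.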